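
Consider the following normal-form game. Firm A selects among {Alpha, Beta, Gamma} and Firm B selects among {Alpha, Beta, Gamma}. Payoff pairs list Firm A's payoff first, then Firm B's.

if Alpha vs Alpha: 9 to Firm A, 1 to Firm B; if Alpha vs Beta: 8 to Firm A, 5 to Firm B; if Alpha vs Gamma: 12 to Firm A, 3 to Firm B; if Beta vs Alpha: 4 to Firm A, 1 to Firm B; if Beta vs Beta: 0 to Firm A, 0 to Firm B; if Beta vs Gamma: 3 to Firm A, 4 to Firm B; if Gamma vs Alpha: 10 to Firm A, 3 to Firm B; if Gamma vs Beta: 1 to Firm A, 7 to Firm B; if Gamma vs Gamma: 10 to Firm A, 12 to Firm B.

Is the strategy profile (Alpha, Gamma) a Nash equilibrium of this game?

Holding Firm B at Gamma: Firm A gets 12 from Alpha, versus 3 from Beta, 10 from Gamma. No profitable deviation for Firm A.
Holding Firm A at Alpha: Firm B gets 3 from Gamma but could get 5 by switching to Beta. Firm B has a profitable deviation.

No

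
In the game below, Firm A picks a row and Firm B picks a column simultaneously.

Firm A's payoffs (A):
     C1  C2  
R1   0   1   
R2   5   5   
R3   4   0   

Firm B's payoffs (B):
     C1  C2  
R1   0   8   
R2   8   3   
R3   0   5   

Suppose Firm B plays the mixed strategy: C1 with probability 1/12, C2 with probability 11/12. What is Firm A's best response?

R2

Compute Firm A's expected payoff from each pure strategy against the given mix.
R1: (1/12)·0 + (11/12)·1 = 11/12
R2: (1/12)·5 + (11/12)·5 = 5
R3: (1/12)·4 + (11/12)·0 = 1/3
Highest expected payoff is 5, from R2.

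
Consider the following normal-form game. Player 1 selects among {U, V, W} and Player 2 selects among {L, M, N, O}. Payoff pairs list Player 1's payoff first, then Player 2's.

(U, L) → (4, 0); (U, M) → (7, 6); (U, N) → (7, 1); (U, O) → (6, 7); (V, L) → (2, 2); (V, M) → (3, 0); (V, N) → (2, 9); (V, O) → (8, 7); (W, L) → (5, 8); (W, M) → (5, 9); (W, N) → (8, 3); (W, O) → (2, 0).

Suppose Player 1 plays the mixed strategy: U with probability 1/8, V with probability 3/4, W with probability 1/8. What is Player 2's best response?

N

Player 2's best reply maximizes expected payoff against the mix.
L: (1/8)·0 + (3/4)·2 + (1/8)·8 = 5/2
M: (1/8)·6 + (3/4)·0 + (1/8)·9 = 15/8
N: (1/8)·1 + (3/4)·9 + (1/8)·3 = 29/4
O: (1/8)·7 + (3/4)·7 + (1/8)·0 = 49/8
Highest expected payoff is 29/4, from N.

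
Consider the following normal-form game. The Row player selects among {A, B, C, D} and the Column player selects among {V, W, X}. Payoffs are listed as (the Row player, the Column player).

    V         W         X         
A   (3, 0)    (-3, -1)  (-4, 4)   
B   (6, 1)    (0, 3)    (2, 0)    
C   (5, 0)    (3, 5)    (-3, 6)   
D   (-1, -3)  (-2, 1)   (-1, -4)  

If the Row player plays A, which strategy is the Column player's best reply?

With the Row player fixed at A, the Column player's payoffs are: V → 0, W → -1, X → 4.
The maximum is 4, achieved by X.

X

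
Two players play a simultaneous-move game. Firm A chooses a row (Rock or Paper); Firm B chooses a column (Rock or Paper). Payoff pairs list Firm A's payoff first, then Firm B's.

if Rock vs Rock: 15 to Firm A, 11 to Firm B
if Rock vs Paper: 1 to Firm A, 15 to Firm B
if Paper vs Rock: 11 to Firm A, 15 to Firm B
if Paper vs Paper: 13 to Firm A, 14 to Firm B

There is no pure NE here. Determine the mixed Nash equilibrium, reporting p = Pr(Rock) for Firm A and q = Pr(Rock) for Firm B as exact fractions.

In a mixed NE each player is indifferent between their pure strategies, so the opponent's mix sets the indifference.
Firm B indifferent between Rock and Paper: p·11 + (1−p)·15 = p·15 + (1−p)·14 ⟹ 15 + (-4)p = 14 + 1p ⟹ p = 1/5.
Firm A indifferent between Rock and Paper: q·15 + (1−q)·1 = q·11 + (1−q)·13 ⟹ 1 + 14q = 13 + (-2)q ⟹ q = 3/4.

p = 1/5, q = 3/4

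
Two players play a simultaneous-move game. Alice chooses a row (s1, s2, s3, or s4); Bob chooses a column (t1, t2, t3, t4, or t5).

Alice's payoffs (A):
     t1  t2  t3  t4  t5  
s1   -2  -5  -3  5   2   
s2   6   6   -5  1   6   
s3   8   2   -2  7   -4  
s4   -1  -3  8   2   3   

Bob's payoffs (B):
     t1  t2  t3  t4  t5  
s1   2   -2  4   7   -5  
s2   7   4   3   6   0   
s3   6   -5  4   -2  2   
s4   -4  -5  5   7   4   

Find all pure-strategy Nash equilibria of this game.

Check mutual best responses: a cell is a NE iff neither player can gain by unilaterally deviating.
Alice's best responses — vs t1: s3 (payoff 8); vs t2: s2 (payoff 6); vs t3: s4 (payoff 8); vs t4: s3 (payoff 7); vs t5: s2 (payoff 6).
Bob's best responses — vs s1: t4 (payoff 7); vs s2: t1 (payoff 7); vs s3: t1 (payoff 6); vs s4: t4 (payoff 7).
The only mutual best response is (s3, t1); neither player gains by switching there.

(s3, t1)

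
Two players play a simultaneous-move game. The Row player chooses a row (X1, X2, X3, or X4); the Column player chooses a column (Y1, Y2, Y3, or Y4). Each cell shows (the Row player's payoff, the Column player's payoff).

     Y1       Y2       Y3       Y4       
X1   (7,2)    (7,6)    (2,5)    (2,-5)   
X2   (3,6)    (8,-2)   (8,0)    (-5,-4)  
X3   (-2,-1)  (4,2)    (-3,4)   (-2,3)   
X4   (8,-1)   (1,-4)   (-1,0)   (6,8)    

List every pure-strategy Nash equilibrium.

Find each player's best response to every opponent strategy; NE are the intersections.
The Row player's best responses — vs Y1: X4 (payoff 8); vs Y2: X2 (payoff 8); vs Y3: X2 (payoff 8); vs Y4: X4 (payoff 6).
The Column player's best responses — vs X1: Y2 (payoff 6); vs X2: Y1 (payoff 6); vs X3: Y3 (payoff 4); vs X4: Y4 (payoff 8).
The only mutual best response is (X4, Y4); neither player gains by switching there.

(X4, Y4)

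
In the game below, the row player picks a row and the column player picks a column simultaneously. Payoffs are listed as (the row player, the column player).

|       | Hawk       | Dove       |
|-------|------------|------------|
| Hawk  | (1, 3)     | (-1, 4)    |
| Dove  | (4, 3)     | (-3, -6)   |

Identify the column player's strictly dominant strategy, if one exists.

Check whether one of the column player's strategies beats all alternatives regardless of what the opponent does.
Hawk is not dominant: against Hawk, Dove gives 4 > 3.
Dove is not dominant: against Dove, Hawk gives 3 > -6.
No single strategy is best against every opponent action.

None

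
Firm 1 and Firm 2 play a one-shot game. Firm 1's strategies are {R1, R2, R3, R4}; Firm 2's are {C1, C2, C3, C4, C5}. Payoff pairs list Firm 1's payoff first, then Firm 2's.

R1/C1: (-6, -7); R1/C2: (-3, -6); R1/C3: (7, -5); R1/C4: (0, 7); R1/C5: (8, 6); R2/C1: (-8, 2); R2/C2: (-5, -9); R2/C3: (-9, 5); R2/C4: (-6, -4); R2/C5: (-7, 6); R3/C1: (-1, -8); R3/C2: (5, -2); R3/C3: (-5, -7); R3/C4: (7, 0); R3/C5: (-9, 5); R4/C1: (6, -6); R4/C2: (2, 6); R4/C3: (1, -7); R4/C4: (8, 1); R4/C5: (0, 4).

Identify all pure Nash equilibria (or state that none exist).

Check mutual best responses: a cell is a NE iff neither player can gain by unilaterally deviating.
Firm 1's best responses — vs C1: R4 (payoff 6); vs C2: R3 (payoff 5); vs C3: R1 (payoff 7); vs C4: R4 (payoff 8); vs C5: R1 (payoff 8).
Firm 2's best responses — vs R1: C4 (payoff 7); vs R2: C5 (payoff 6); vs R3: C5 (payoff 5); vs R4: C2 (payoff 6).
No cell has both players best-responding. For instance, Firm 1's best reply to C2 is R3, but against R3 Firm 2 prefers C5 over C2.

None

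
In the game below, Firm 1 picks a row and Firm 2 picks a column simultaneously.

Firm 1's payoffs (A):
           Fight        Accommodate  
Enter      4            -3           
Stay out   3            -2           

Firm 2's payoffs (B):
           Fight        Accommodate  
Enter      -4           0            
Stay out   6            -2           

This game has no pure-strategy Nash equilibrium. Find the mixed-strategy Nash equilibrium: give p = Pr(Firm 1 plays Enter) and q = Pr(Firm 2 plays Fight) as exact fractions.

p = 2/3, q = 1/2

In a mixed NE each player is indifferent between their pure strategies, so the opponent's mix sets the indifference.
Firm 2 indifferent between Fight and Accommodate: p·(-4) + (1−p)·6 = p·0 + (1−p)·(-2) ⟹ 6 + (-10)p = (-2) + 2p ⟹ p = 2/3.
Firm 1 indifferent between Enter and Stay out: q·4 + (1−q)·(-3) = q·3 + (1−q)·(-2) ⟹ (-3) + 7q = (-2) + 5q ⟹ q = 1/2.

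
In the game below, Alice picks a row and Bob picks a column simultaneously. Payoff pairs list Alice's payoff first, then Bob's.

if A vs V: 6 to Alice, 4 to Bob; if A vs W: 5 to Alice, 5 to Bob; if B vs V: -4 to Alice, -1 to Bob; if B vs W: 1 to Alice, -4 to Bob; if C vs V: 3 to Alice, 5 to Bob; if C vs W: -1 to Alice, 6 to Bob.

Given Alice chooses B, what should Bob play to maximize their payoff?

With Alice fixed at B, Bob's payoffs are: V → -1, W → -4.
The maximum is -1, achieved by V.

V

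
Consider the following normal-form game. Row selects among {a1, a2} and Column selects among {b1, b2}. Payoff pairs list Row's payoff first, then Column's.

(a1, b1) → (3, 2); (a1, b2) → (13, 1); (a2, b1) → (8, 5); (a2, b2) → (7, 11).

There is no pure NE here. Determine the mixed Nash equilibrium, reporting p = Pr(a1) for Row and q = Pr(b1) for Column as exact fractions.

Each player's mixing probability is pinned down by making the *other* player indifferent.
Column indifferent between b1 and b2: p·2 + (1−p)·5 = p·1 + (1−p)·11 ⟹ 5 + (-3)p = 11 + (-10)p ⟹ p = 6/7.
Row indifferent between a1 and a2: q·3 + (1−q)·13 = q·8 + (1−q)·7 ⟹ 13 + (-10)q = 7 + 1q ⟹ q = 6/11.

p = 6/7, q = 6/11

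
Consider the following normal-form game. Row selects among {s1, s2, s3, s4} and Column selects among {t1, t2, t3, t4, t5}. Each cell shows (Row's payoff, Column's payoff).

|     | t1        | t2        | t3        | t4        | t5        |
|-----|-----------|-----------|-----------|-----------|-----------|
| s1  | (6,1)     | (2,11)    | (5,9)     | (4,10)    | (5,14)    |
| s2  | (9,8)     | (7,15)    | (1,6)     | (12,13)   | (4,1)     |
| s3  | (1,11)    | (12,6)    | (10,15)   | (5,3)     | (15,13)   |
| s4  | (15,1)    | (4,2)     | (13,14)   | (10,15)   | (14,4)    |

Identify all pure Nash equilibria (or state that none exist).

None

A profile is a Nash equilibrium when each player is best-responding to the other.
Row's best responses — vs t1: s4 (payoff 15); vs t2: s3 (payoff 12); vs t3: s4 (payoff 13); vs t4: s2 (payoff 12); vs t5: s3 (payoff 15).
Column's best responses — vs s1: t5 (payoff 14); vs s2: t2 (payoff 15); vs s3: t3 (payoff 15); vs s4: t4 (payoff 15).
No cell has both players best-responding. For instance, Row's best reply to t4 is s2, but against s2 Column prefers t2 over t4.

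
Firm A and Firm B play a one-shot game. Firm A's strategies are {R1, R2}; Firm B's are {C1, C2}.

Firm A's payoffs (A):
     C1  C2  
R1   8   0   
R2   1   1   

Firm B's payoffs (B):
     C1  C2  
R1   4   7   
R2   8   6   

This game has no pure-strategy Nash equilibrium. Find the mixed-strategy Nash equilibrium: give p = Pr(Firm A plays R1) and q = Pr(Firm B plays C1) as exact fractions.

p = 2/5, q = 1/8

Each player's mixing probability is pinned down by making the *other* player indifferent.
Firm B indifferent between C1 and C2: p·4 + (1−p)·8 = p·7 + (1−p)·6 ⟹ 8 + (-4)p = 6 + 1p ⟹ p = 2/5.
Firm A indifferent between R1 and R2: q·8 + (1−q)·0 = q·1 + (1−q)·1 ⟹ 0 + 8q = 1 + 0q ⟹ q = 1/8.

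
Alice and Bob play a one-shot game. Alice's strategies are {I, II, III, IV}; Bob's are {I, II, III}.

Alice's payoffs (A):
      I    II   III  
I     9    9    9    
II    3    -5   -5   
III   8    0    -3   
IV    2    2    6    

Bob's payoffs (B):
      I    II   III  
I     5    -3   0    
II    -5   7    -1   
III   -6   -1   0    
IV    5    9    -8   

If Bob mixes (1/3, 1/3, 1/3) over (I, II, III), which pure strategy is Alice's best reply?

I

Compute Alice's expected payoff from each pure strategy against the given mix.
I: (1/3)·9 + (1/3)·9 + (1/3)·9 = 9
II: (1/3)·3 + (1/3)·(-5) + (1/3)·(-5) = -7/3
III: (1/3)·8 + (1/3)·0 + (1/3)·(-3) = 5/3
IV: (1/3)·2 + (1/3)·2 + (1/3)·6 = 10/3
Highest expected payoff is 9, from I.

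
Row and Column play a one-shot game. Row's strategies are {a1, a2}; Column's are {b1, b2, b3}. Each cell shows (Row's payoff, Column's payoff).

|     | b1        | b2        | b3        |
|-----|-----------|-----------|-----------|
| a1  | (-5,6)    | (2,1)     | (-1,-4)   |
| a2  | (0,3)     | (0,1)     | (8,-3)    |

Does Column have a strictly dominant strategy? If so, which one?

b1

Check whether one of Column's strategies beats all alternatives regardless of what the opponent does.
b1 strictly dominates: vs a1: 6 > each of {1, -4}; vs a2: 3 > each of {1, -3}.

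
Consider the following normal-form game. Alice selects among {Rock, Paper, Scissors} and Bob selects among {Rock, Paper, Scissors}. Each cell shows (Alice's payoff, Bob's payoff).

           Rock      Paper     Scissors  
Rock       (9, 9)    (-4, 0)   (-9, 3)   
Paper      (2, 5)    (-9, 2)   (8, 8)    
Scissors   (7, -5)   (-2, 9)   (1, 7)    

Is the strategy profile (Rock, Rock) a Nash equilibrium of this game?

Yes

Holding Bob at Rock: Alice gets 9 from Rock, versus 2 from Paper, 7 from Scissors. No profitable deviation for Alice.
Holding Alice at Rock: Bob gets 9 from Rock, versus 0 from Paper, 3 from Scissors. No profitable deviation for Bob either.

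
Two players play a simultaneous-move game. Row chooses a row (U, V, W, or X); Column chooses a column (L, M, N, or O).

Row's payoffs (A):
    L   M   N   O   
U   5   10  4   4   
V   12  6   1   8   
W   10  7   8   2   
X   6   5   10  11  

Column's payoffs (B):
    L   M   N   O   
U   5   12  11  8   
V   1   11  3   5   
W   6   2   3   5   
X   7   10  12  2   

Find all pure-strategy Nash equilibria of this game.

(U, M) and (X, N)

Find each player's best response to every opponent strategy; NE are the intersections.
Row's best responses — vs L: V (payoff 12); vs M: U (payoff 10); vs N: X (payoff 10); vs O: X (payoff 11).
Column's best responses — vs U: M (payoff 12); vs V: M (payoff 11); vs W: L (payoff 6); vs X: N (payoff 12).
Mutual best responses occur at (U, M) and (X, N); at each, neither player gains by switching.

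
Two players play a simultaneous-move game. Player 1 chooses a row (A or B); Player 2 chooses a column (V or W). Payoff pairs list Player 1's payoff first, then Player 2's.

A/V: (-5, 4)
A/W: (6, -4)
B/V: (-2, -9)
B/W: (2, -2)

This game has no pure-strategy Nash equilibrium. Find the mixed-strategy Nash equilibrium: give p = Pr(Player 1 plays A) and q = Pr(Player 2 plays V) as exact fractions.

p = 7/15, q = 4/7

In a mixed NE each player is indifferent between their pure strategies, so the opponent's mix sets the indifference.
Player 2 indifferent between V and W: p·4 + (1−p)·(-9) = p·(-4) + (1−p)·(-2) ⟹ (-9) + 13p = (-2) + (-2)p ⟹ p = 7/15.
Player 1 indifferent between A and B: q·(-5) + (1−q)·6 = q·(-2) + (1−q)·2 ⟹ 6 + (-11)q = 2 + (-4)q ⟹ q = 4/7.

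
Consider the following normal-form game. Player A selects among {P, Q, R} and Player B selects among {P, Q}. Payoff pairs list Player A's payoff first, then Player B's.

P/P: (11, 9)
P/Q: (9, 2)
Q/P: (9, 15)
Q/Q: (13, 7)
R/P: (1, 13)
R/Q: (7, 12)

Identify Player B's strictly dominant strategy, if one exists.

Check whether one of Player B's strategies beats all alternatives regardless of what the opponent does.
P strictly dominates: vs P: 9 > 2; vs Q: 15 > 7; vs R: 13 > 12.

P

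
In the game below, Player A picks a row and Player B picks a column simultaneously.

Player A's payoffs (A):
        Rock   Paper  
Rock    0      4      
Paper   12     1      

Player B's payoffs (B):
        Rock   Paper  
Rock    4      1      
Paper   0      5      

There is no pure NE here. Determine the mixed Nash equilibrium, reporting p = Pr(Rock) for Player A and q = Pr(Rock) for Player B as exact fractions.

Each player's mixing probability is pinned down by making the *other* player indifferent.
Player B indifferent between Rock and Paper: p·4 + (1−p)·0 = p·1 + (1−p)·5 ⟹ 0 + 4p = 5 + (-4)p ⟹ p = 5/8.
Player A indifferent between Rock and Paper: q·0 + (1−q)·4 = q·12 + (1−q)·1 ⟹ 4 + (-4)q = 1 + 11q ⟹ q = 1/5.

p = 5/8, q = 1/5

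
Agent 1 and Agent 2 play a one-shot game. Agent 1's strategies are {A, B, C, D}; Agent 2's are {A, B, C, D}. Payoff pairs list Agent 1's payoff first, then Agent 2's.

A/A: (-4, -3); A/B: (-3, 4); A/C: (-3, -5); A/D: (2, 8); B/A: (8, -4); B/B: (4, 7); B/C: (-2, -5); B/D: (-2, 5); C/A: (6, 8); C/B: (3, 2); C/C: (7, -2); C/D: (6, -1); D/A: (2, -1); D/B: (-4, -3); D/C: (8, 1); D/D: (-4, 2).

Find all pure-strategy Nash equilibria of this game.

Find each player's best response to every opponent strategy; NE are the intersections.
Agent 1's best responses — vs A: B (payoff 8); vs B: B (payoff 4); vs C: D (payoff 8); vs D: C (payoff 6).
Agent 2's best responses — vs A: D (payoff 8); vs B: B (payoff 7); vs C: A (payoff 8); vs D: D (payoff 2).
The only mutual best response is (B, B); neither player gains by switching there.

(B, B)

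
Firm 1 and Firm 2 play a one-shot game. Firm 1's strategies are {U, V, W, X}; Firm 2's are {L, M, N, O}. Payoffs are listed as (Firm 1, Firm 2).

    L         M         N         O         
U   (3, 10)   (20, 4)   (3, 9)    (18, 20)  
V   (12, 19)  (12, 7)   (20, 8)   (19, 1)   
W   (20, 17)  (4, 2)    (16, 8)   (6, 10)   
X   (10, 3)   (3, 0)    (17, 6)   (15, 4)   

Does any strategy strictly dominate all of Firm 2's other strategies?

None

A strategy is strictly dominant if it gives Firm 2 a strictly higher payoff than every other strategy, against every choice by the opponent.
L is not dominant: against U, O gives 20 > 10.
M is not dominant: against U, L gives 10 > 4.
N is not dominant: against U, L gives 10 > 9.
O is not dominant: against V, L gives 19 > 1.
No single strategy is best against every opponent action.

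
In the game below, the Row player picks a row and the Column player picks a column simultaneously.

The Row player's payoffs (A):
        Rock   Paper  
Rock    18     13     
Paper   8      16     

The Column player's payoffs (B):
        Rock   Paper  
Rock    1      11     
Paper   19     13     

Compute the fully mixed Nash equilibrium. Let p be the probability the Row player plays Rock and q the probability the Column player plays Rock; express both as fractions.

Each player's mixing probability is pinned down by making the *other* player indifferent.
The Column player indifferent between Rock and Paper: p·1 + (1−p)·19 = p·11 + (1−p)·13 ⟹ 19 + (-18)p = 13 + (-2)p ⟹ p = 3/8.
The Row player indifferent between Rock and Paper: q·18 + (1−q)·13 = q·8 + (1−q)·16 ⟹ 13 + 5q = 16 + (-8)q ⟹ q = 3/13.

p = 3/8, q = 3/13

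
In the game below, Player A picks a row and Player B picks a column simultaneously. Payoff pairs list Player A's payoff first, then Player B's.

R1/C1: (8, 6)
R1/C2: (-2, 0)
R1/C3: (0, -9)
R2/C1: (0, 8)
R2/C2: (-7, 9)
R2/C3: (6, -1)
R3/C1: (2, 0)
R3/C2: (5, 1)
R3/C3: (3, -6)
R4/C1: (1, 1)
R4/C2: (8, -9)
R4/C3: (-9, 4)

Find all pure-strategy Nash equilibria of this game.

Check mutual best responses: a cell is a NE iff neither player can gain by unilaterally deviating.
Player A's best responses — vs C1: R1 (payoff 8); vs C2: R4 (payoff 8); vs C3: R2 (payoff 6).
Player B's best responses — vs R1: C1 (payoff 6); vs R2: C2 (payoff 9); vs R3: C2 (payoff 1); vs R4: C3 (payoff 4).
The only mutual best response is (R1, C1); neither player gains by switching there.

(R1, C1)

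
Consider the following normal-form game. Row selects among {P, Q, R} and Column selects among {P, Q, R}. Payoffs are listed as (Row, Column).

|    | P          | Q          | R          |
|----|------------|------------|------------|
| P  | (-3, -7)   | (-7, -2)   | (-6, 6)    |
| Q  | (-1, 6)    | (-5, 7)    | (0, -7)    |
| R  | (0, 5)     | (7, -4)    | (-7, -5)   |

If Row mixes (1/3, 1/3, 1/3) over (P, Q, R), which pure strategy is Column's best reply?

P

Column's best reply maximizes expected payoff against the mix.
P: (1/3)·(-7) + (1/3)·6 + (1/3)·5 = 4/3
Q: (1/3)·(-2) + (1/3)·7 + (1/3)·(-4) = 1/3
R: (1/3)·6 + (1/3)·(-7) + (1/3)·(-5) = -2
Highest expected payoff is 4/3, from P.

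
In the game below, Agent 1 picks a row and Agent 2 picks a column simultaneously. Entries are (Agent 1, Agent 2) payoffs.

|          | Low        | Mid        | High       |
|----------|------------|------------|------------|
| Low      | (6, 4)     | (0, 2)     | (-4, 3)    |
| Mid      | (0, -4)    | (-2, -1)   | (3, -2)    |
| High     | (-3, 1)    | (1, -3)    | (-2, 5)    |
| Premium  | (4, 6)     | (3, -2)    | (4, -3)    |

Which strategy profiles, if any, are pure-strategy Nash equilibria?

A profile is a Nash equilibrium when each player is best-responding to the other.
Agent 1's best responses — vs Low: Low (payoff 6); vs Mid: Premium (payoff 3); vs High: Premium (payoff 4).
Agent 2's best responses — vs Low: Low (payoff 4); vs Mid: Mid (payoff -1); vs High: High (payoff 5); vs Premium: Low (payoff 6).
The only mutual best response is (Low, Low); neither player gains by switching there.

(Low, Low)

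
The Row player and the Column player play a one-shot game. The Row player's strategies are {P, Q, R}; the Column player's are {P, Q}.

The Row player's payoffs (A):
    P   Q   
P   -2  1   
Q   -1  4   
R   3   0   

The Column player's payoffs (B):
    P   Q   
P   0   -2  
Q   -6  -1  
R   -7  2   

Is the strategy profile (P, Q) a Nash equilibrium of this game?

Holding the Column player at Q: the Row player gets 1 from P but could get 4 by switching to Q. The Row player has a profitable deviation.

No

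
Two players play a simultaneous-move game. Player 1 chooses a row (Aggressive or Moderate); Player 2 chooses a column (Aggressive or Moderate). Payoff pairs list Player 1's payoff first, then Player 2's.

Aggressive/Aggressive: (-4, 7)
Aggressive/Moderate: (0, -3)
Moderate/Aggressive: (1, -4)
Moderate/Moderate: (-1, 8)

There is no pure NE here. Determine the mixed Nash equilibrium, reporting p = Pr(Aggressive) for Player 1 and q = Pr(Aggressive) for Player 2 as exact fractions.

In a mixed NE each player is indifferent between their pure strategies, so the opponent's mix sets the indifference.
Player 2 indifferent between Aggressive and Moderate: p·7 + (1−p)·(-4) = p·(-3) + (1−p)·8 ⟹ (-4) + 11p = 8 + (-11)p ⟹ p = 6/11.
Player 1 indifferent between Aggressive and Moderate: q·(-4) + (1−q)·0 = q·1 + (1−q)·(-1) ⟹ 0 + (-4)q = (-1) + 2q ⟹ q = 1/6.

p = 6/11, q = 1/6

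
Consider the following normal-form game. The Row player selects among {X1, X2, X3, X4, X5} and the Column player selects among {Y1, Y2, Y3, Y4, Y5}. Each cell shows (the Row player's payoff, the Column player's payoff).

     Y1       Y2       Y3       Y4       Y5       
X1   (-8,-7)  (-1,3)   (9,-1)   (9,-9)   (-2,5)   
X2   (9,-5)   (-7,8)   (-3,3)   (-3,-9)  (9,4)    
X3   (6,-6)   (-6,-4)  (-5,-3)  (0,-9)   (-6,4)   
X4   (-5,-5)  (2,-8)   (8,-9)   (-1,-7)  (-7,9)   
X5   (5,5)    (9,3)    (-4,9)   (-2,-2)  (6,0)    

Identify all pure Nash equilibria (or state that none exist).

Check mutual best responses: a cell is a NE iff neither player can gain by unilaterally deviating.
The Row player's best responses — vs Y1: X2 (payoff 9); vs Y2: X5 (payoff 9); vs Y3: X1 (payoff 9); vs Y4: X1 (payoff 9); vs Y5: X2 (payoff 9).
The Column player's best responses — vs X1: Y5 (payoff 5); vs X2: Y2 (payoff 8); vs X3: Y5 (payoff 4); vs X4: Y5 (payoff 9); vs X5: Y3 (payoff 9).
No cell has both players best-responding. For instance, the Row player's best reply to Y4 is X1, but against X1 the Column player prefers Y5 over Y4.

There is no pure-strategy Nash equilibrium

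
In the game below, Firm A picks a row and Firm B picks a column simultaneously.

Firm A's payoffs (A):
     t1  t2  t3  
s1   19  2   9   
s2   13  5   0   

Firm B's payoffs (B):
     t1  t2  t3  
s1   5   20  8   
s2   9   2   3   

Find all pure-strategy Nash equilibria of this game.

No pure-strategy Nash equilibrium

A profile is a Nash equilibrium when each player is best-responding to the other.
Firm A's best responses — vs t1: s1 (payoff 19); vs t2: s2 (payoff 5); vs t3: s1 (payoff 9).
Firm B's best responses — vs s1: t2 (payoff 20); vs s2: t1 (payoff 9).
No cell has both players best-responding. For instance, Firm A's best reply to t3 is s1, but against s1 Firm B prefers t2 over t3.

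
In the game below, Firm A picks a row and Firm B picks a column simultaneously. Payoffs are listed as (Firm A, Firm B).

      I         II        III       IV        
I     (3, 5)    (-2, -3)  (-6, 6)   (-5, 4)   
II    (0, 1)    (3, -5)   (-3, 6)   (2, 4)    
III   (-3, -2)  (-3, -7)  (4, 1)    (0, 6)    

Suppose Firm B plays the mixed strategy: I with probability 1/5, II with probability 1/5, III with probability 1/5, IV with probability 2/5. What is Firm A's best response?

II

Compute Firm A's expected payoff from each pure strategy against the given mix.
I: (1/5)·3 + (1/5)·(-2) + (1/5)·(-6) + (2/5)·(-5) = -3
II: (1/5)·0 + (1/5)·3 + (1/5)·(-3) + (2/5)·2 = 4/5
III: (1/5)·(-3) + (1/5)·(-3) + (1/5)·4 + (2/5)·0 = -2/5
Highest expected payoff is 4/5, from II.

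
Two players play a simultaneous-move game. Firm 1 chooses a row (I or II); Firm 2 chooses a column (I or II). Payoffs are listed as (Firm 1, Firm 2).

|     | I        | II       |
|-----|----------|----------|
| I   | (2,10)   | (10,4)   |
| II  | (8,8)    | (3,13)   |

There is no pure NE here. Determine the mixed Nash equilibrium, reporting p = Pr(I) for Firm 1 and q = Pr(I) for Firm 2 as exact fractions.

p = 5/11, q = 7/13

In a mixed NE each player is indifferent between their pure strategies, so the opponent's mix sets the indifference.
Firm 2 indifferent between I and II: p·10 + (1−p)·8 = p·4 + (1−p)·13 ⟹ 8 + 2p = 13 + (-9)p ⟹ p = 5/11.
Firm 1 indifferent between I and II: q·2 + (1−q)·10 = q·8 + (1−q)·3 ⟹ 10 + (-8)q = 3 + 5q ⟹ q = 7/13.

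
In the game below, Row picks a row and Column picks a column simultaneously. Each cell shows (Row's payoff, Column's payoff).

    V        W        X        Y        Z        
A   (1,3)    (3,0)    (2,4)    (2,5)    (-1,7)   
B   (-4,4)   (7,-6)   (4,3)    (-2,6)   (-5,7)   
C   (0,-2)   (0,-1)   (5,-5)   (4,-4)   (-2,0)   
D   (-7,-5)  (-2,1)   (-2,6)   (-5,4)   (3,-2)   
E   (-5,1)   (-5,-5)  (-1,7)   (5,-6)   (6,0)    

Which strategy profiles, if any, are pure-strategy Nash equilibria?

A profile is a Nash equilibrium when each player is best-responding to the other.
Row's best responses — vs V: A (payoff 1); vs W: B (payoff 7); vs X: C (payoff 5); vs Y: E (payoff 5); vs Z: E (payoff 6).
Column's best responses — vs A: Z (payoff 7); vs B: Z (payoff 7); vs C: Z (payoff 0); vs D: X (payoff 6); vs E: X (payoff 7).
No cell has both players best-responding. For instance, Row's best reply to X is C, but against C Column prefers Z over X.

No pure-strategy Nash equilibrium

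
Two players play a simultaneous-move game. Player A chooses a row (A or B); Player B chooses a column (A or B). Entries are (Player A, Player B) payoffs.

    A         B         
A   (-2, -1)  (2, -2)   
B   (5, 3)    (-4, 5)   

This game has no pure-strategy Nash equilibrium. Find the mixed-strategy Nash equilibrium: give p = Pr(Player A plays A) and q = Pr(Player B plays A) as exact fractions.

p = 2/3, q = 6/13

In a mixed NE each player is indifferent between their pure strategies, so the opponent's mix sets the indifference.
Player B indifferent between A and B: p·(-1) + (1−p)·3 = p·(-2) + (1−p)·5 ⟹ 3 + (-4)p = 5 + (-7)p ⟹ p = 2/3.
Player A indifferent between A and B: q·(-2) + (1−q)·2 = q·5 + (1−q)·(-4) ⟹ 2 + (-4)q = (-4) + 9q ⟹ q = 6/13.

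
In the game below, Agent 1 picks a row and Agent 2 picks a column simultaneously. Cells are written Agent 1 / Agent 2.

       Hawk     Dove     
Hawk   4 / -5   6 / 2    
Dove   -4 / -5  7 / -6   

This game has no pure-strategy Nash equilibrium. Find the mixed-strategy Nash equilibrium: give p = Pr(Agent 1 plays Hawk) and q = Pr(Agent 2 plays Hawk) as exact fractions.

Each player's mixing probability is pinned down by making the *other* player indifferent.
Agent 2 indifferent between Hawk and Dove: p·(-5) + (1−p)·(-5) = p·2 + (1−p)·(-6) ⟹ (-5) + 0p = (-6) + 8p ⟹ p = 1/8.
Agent 1 indifferent between Hawk and Dove: q·4 + (1−q)·6 = q·(-4) + (1−q)·7 ⟹ 6 + (-2)q = 7 + (-11)q ⟹ q = 1/9.

p = 1/8, q = 1/9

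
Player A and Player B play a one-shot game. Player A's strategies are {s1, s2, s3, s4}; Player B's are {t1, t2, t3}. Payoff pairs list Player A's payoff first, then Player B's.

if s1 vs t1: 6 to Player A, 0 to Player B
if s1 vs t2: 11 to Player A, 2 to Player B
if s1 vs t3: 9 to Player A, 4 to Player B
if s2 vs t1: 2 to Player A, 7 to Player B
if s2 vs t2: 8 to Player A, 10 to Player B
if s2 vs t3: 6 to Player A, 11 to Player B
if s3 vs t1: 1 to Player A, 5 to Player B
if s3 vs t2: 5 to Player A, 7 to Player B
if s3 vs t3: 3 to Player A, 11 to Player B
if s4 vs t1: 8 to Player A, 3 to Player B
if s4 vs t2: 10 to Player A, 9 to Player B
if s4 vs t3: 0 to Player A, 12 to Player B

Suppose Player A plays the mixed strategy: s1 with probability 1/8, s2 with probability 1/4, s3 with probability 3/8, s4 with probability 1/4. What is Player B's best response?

Player B's best reply maximizes expected payoff against the mix.
t1: (1/8)·0 + (1/4)·7 + (3/8)·5 + (1/4)·3 = 35/8
t2: (1/8)·2 + (1/4)·10 + (3/8)·7 + (1/4)·9 = 61/8
t3: (1/8)·4 + (1/4)·11 + (3/8)·11 + (1/4)·12 = 83/8
Highest expected payoff is 83/8, from t3.

t3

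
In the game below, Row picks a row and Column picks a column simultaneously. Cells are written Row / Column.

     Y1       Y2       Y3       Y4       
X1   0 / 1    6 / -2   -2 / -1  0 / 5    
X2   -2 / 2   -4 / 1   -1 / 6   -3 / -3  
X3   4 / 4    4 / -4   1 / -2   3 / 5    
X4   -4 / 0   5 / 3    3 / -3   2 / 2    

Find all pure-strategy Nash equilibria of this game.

(X3, Y4)

Find each player's best response to every opponent strategy; NE are the intersections.
Row's best responses — vs Y1: X3 (payoff 4); vs Y2: X1 (payoff 6); vs Y3: X4 (payoff 3); vs Y4: X3 (payoff 3).
Column's best responses — vs X1: Y4 (payoff 5); vs X2: Y3 (payoff 6); vs X3: Y4 (payoff 5); vs X4: Y2 (payoff 3).
The only mutual best response is (X3, Y4); neither player gains by switching there.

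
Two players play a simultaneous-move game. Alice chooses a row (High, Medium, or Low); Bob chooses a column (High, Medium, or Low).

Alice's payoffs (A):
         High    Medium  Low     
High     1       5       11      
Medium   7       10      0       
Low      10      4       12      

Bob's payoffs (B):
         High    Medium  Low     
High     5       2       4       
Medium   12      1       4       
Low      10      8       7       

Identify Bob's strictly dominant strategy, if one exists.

High

Check whether one of Bob's strategies beats all alternatives regardless of what the opponent does.
High strictly dominates: vs High: 5 > each of {2, 4}; vs Medium: 12 > each of {1, 4}; vs Low: 10 > each of {8, 7}.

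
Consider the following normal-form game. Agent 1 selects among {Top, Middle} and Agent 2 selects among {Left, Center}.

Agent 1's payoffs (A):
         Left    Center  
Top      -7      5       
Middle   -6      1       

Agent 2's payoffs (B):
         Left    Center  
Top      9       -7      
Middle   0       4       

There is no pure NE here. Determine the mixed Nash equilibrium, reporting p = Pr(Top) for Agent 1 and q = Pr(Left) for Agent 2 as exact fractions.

p = 1/5, q = 4/5

In a mixed NE each player is indifferent between their pure strategies, so the opponent's mix sets the indifference.
Agent 2 indifferent between Left and Center: p·9 + (1−p)·0 = p·(-7) + (1−p)·4 ⟹ 0 + 9p = 4 + (-11)p ⟹ p = 1/5.
Agent 1 indifferent between Top and Middle: q·(-7) + (1−q)·5 = q·(-6) + (1−q)·1 ⟹ 5 + (-12)q = 1 + (-7)q ⟹ q = 4/5.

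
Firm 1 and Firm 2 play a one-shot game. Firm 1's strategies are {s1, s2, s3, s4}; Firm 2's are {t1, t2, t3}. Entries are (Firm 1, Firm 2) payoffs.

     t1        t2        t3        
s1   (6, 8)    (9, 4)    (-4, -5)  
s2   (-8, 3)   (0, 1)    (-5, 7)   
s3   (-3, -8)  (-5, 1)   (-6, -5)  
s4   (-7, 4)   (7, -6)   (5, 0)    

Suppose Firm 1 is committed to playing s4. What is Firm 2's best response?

With Firm 1 fixed at s4, Firm 2's payoffs are: t1 → 4, t2 → -6, t3 → 0.
The maximum is 4, achieved by t1.

t1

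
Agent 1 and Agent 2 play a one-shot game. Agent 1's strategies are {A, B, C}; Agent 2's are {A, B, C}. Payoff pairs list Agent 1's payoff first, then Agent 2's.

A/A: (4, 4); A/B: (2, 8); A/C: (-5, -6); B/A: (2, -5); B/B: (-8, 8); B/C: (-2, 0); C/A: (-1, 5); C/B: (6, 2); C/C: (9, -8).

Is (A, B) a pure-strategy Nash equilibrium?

No

Holding Agent 2 at B: Agent 1 gets 2 from A but could get 6 by switching to C. Agent 1 has a profitable deviation.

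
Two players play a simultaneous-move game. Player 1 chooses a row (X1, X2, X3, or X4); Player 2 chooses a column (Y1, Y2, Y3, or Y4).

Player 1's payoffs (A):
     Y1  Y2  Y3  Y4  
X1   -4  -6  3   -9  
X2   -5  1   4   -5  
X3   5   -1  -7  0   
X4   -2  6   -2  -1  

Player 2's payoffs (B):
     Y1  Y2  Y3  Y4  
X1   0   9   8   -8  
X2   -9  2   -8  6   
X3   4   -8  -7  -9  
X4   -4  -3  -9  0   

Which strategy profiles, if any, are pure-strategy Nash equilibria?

Check mutual best responses: a cell is a NE iff neither player can gain by unilaterally deviating.
Player 1's best responses — vs Y1: X3 (payoff 5); vs Y2: X4 (payoff 6); vs Y3: X2 (payoff 4); vs Y4: X3 (payoff 0).
Player 2's best responses — vs X1: Y2 (payoff 9); vs X2: Y4 (payoff 6); vs X3: Y1 (payoff 4); vs X4: Y4 (payoff 0).
The only mutual best response is (X3, Y1); neither player gains by switching there.

(X3, Y1)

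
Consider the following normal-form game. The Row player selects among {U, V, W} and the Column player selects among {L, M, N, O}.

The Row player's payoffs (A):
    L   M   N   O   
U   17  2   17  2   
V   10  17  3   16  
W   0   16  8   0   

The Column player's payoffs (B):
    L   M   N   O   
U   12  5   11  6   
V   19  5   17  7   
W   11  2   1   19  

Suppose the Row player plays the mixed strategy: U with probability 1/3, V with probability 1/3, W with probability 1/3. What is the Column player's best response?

Compute the Column player's expected payoff from each pure strategy against the given mix.
L: (1/3)·12 + (1/3)·19 + (1/3)·11 = 14
M: (1/3)·5 + (1/3)·5 + (1/3)·2 = 4
N: (1/3)·11 + (1/3)·17 + (1/3)·1 = 29/3
O: (1/3)·6 + (1/3)·7 + (1/3)·19 = 32/3
Highest expected payoff is 14, from L.

L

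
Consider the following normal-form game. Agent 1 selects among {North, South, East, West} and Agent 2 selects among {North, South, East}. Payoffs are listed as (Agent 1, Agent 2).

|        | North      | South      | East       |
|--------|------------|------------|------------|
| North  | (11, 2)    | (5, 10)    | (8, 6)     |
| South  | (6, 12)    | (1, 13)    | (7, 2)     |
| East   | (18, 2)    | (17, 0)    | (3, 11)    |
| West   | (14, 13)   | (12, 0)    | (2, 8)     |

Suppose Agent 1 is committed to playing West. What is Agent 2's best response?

With Agent 1 fixed at West, Agent 2's payoffs are: North → 13, South → 0, East → 8.
The maximum is 13, achieved by North.

North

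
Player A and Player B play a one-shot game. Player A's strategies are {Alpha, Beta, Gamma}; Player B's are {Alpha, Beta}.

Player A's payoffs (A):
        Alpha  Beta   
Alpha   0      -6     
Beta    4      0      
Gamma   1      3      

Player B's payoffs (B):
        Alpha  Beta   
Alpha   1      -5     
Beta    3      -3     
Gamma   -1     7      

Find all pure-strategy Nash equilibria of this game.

Find each player's best response to every opponent strategy; NE are the intersections.
Player A's best responses — vs Alpha: Beta (payoff 4); vs Beta: Gamma (payoff 3).
Player B's best responses — vs Alpha: Alpha (payoff 1); vs Beta: Alpha (payoff 3); vs Gamma: Beta (payoff 7).
Mutual best responses occur at (Beta, Alpha) and (Gamma, Beta); at each, neither player gains by switching.

(Beta, Alpha) and (Gamma, Beta)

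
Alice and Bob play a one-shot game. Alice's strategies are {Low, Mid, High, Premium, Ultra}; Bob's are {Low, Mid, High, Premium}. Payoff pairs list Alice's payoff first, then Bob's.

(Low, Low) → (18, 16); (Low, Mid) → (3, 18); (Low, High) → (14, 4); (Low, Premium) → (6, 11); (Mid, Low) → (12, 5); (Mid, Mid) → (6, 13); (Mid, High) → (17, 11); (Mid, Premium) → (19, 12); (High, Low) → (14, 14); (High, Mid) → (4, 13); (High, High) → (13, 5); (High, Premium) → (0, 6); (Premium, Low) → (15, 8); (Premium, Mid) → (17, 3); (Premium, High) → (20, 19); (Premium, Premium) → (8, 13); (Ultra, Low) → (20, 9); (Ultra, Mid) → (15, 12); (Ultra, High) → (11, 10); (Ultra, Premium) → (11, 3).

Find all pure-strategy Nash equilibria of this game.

(Premium, High)

Check mutual best responses: a cell is a NE iff neither player can gain by unilaterally deviating.
Alice's best responses — vs Low: Ultra (payoff 20); vs Mid: Premium (payoff 17); vs High: Premium (payoff 20); vs Premium: Mid (payoff 19).
Bob's best responses — vs Low: Mid (payoff 18); vs Mid: Mid (payoff 13); vs High: Low (payoff 14); vs Premium: High (payoff 19); vs Ultra: Mid (payoff 12).
The only mutual best response is (Premium, High); neither player gains by switching there.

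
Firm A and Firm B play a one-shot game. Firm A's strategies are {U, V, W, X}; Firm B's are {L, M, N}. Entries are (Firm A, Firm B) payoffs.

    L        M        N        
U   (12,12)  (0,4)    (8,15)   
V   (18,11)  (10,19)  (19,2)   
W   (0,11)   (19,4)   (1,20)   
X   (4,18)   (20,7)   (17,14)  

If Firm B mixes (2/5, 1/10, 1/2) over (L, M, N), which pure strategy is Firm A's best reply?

Firm A's best reply maximizes expected payoff against the mix.
U: (2/5)·12 + (1/10)·0 + (1/2)·8 = 44/5
V: (2/5)·18 + (1/10)·10 + (1/2)·19 = 177/10
W: (2/5)·0 + (1/10)·19 + (1/2)·1 = 12/5
X: (2/5)·4 + (1/10)·20 + (1/2)·17 = 121/10
Highest expected payoff is 177/10, from V.

V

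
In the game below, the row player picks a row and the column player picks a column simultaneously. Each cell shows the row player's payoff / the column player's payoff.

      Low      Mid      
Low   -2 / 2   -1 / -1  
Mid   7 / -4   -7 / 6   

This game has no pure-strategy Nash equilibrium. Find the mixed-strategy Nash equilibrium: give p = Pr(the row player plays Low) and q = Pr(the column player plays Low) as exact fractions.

In a mixed NE each player is indifferent between their pure strategies, so the opponent's mix sets the indifference.
The column player indifferent between Low and Mid: p·2 + (1−p)·(-4) = p·(-1) + (1−p)·6 ⟹ (-4) + 6p = 6 + (-7)p ⟹ p = 10/13.
The row player indifferent between Low and Mid: q·(-2) + (1−q)·(-1) = q·7 + (1−q)·(-7) ⟹ (-1) + (-1)q = (-7) + 14q ⟹ q = 2/5.

p = 10/13, q = 2/5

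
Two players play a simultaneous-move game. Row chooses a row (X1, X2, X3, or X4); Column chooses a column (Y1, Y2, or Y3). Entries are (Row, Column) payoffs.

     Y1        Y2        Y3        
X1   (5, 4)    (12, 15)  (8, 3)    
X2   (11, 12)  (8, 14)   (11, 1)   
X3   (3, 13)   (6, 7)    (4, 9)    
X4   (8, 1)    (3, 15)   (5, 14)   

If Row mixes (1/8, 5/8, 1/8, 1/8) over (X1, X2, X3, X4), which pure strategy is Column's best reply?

Compute Column's expected payoff from each pure strategy against the given mix.
Y1: (1/8)·4 + (5/8)·12 + (1/8)·13 + (1/8)·1 = 39/4
Y2: (1/8)·15 + (5/8)·14 + (1/8)·7 + (1/8)·15 = 107/8
Y3: (1/8)·3 + (5/8)·1 + (1/8)·9 + (1/8)·14 = 31/8
Highest expected payoff is 107/8, from Y2.

Y2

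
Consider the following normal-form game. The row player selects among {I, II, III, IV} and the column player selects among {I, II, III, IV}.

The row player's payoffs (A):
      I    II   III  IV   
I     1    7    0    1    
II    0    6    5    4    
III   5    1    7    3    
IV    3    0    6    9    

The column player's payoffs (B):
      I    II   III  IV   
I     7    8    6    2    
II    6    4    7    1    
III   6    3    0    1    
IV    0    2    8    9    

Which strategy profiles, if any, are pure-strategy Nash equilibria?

Find each player's best response to every opponent strategy; NE are the intersections.
The row player's best responses — vs I: III (payoff 5); vs II: I (payoff 7); vs III: III (payoff 7); vs IV: IV (payoff 9).
The column player's best responses — vs I: II (payoff 8); vs II: III (payoff 7); vs III: I (payoff 6); vs IV: IV (payoff 9).
Mutual best responses occur at (I, II), (III, I), and (IV, IV); at each, neither player gains by switching.

(I, II), (III, I), and (IV, IV)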